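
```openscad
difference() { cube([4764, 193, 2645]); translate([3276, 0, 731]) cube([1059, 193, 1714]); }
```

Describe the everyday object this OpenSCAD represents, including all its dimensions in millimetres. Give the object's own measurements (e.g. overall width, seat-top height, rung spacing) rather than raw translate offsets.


A wall 4764 mm long (x), 193 mm thick (y), 2645 mm tall, with a rectangular window opening cut through it. The opening is 1059 mm wide and 1714 mm tall; its sill is at z = 731 mm and its near (−x) edge is 3276 mm from the wall's −x end. The opening passes through the full wall thickness.


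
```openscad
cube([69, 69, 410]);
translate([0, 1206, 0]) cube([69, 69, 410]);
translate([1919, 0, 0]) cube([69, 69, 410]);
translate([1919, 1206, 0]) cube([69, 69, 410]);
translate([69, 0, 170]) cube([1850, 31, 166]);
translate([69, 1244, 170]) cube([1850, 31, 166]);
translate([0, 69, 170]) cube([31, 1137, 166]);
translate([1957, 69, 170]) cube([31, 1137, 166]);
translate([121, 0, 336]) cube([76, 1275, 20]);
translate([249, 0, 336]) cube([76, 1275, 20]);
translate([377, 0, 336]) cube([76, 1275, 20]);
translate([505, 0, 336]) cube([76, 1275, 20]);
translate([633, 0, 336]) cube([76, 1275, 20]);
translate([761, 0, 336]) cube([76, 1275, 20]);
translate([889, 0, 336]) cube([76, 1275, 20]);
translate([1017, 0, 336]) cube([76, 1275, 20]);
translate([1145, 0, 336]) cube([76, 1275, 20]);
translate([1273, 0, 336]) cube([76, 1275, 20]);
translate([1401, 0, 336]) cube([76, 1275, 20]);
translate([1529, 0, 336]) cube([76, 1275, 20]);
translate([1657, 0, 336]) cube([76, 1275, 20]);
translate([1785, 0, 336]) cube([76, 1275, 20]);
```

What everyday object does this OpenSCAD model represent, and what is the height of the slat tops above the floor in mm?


A bed frame. The slat-top height is 356 mm.

Four posts, four rails, and a row of slats — a bed frame. Slats sit on the rails at z = 170 + 166 = 336; with slat thickness 20, the top is 356 mm.


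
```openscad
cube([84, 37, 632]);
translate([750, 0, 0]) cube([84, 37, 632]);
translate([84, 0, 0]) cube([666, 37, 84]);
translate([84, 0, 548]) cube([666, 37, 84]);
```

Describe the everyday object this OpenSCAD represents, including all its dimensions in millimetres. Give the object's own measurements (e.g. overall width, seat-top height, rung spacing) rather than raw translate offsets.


A rectangular picture frame lying in the x–z plane (depth along y). The opening is 666 mm wide (x) by 464 mm tall (z), surrounded by a border 84 mm wide on all four sides. The frame is 37 mm deep and is made of two full-height vertical stiles with two horizontal rails fitted between them.


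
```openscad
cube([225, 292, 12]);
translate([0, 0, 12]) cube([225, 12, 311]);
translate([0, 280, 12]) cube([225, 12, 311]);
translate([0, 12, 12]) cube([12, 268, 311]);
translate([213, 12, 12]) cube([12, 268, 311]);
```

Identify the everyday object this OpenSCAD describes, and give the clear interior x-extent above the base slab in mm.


An open box. The internal width is 201 mm.

A 225×292 base slab with four walls standing on it — an open box. The base is 225 mm wide and the walls are 12 mm thick, so the internal width is 225 − 2 × 12 = 201 mm.


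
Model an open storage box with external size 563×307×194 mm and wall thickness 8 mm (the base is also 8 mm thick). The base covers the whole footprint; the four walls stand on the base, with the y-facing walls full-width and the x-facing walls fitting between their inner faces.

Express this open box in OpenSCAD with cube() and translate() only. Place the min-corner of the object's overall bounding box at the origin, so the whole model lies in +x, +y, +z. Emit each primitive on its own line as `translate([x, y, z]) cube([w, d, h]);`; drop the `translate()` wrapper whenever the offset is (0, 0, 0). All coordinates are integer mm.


cube([563, 307, 8]);
translate([0, 0, 8]) cube([563, 8, 186]);
translate([0, 299, 8]) cube([563, 8, 186]);
translate([0, 8, 8]) cube([8, 291, 186]);
translate([555, 8, 8]) cube([8, 291, 186]);


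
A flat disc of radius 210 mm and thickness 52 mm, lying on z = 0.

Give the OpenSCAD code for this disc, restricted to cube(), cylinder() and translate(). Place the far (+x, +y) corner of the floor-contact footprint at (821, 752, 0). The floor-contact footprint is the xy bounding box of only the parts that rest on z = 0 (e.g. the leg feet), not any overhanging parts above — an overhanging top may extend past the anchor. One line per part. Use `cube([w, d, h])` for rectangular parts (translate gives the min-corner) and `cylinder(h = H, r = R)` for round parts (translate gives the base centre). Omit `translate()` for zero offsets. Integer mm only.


translate([611, 542, 0]) cylinder(h = 52, r = 210);


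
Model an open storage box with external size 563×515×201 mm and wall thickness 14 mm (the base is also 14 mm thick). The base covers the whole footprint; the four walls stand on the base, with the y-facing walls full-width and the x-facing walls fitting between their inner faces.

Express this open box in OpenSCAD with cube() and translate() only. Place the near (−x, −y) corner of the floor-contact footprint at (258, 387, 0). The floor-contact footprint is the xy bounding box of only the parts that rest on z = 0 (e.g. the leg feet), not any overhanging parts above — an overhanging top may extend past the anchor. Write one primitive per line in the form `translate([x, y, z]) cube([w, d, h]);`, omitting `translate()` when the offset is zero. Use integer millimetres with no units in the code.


translate([258, 387, 0]) cube([563, 515, 14]);
translate([258, 387, 14]) cube([563, 14, 187]);
translate([258, 888, 14]) cube([563, 14, 187]);
translate([258, 401, 14]) cube([14, 487, 187]);
translate([807, 401, 14]) cube([14, 487, 187]);


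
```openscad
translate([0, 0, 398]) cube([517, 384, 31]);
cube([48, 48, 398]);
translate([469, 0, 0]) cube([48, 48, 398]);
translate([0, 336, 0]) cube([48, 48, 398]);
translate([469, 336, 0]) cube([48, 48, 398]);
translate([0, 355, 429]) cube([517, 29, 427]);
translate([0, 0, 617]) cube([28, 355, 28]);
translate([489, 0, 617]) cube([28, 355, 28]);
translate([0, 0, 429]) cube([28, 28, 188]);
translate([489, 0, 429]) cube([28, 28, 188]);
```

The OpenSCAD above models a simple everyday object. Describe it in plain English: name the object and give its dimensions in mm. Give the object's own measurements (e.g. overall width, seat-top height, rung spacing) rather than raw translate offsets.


A chair. The seat is a 517×384×31 mm slab with its top at z = 429 mm, on four 48×48 mm corner legs (flush with the seat edges, standing on z = 0). A flat backrest 29 mm thick, 427 mm tall, spans the full seat width and rises from the seat top along its +y edge, rear face flush with the rear of the seat. Two armrests of 28×28 mm section run along each side from the seat's front edge to the front of the backrest, top faces 216 mm above the seat top and outer faces flush with the seat's x-edges; a 28×28 mm post under the front of each armrest stands on the seat at the front corner.


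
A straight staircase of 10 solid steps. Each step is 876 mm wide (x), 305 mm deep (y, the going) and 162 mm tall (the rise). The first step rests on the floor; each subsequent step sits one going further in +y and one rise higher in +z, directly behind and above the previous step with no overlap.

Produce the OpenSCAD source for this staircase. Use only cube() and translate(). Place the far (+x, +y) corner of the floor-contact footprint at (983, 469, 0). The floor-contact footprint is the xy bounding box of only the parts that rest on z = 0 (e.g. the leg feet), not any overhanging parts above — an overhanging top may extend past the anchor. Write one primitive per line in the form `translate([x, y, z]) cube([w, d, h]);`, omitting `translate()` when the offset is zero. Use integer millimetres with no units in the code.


translate([107, 164, 0]) cube([876, 305, 162]);
translate([107, 469, 162]) cube([876, 305, 162]);
translate([107, 774, 324]) cube([876, 305, 162]);
translate([107, 1079, 486]) cube([876, 305, 162]);
translate([107, 1384, 648]) cube([876, 305, 162]);
translate([107, 1689, 810]) cube([876, 305, 162]);
translate([107, 1994, 972]) cube([876, 305, 162]);
translate([107, 2299, 1134]) cube([876, 305, 162]);
translate([107, 2604, 1296]) cube([876, 305, 162]);
translate([107, 2909, 1458]) cube([876, 305, 162]);


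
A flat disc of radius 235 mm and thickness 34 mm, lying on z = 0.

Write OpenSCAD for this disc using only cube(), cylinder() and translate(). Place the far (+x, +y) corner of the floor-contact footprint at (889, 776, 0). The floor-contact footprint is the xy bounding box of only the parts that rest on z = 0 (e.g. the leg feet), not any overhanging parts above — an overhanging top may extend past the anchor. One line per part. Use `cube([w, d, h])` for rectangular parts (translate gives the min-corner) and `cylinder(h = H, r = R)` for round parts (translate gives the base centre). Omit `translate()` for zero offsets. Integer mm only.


translate([654, 541, 0]) cylinder(h = 34, r = 235);


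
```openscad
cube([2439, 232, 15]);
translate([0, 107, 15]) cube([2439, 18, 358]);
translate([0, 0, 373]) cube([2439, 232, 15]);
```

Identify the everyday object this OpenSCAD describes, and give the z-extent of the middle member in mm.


An I-beam. The web height is 358 mm.

Two wide flanges with a thin centred web — an I-beam. Overall 388 mm minus two 15 mm flanges gives a web of 388 − 2·15 = 358 mm.


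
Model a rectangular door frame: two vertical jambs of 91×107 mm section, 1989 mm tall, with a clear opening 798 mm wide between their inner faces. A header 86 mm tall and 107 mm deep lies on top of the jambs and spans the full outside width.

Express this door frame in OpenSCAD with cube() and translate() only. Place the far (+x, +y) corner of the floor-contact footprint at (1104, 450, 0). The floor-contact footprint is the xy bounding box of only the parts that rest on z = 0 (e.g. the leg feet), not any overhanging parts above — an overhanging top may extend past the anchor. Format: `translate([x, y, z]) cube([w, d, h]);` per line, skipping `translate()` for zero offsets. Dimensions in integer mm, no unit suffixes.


translate([124, 343, 0]) cube([91, 107, 1989]);
translate([1013, 343, 0]) cube([91, 107, 1989]);
translate([124, 343, 1989]) cube([980, 107, 86]);


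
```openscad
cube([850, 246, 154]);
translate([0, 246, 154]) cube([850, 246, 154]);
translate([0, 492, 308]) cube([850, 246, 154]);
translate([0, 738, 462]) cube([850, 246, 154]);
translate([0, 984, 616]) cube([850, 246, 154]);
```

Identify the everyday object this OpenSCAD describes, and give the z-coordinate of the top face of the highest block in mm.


A staircase. The total rise is 770 mm.

5 identical blocks, each offset up and back from the previous — a staircase. Each step is 154 mm tall and there are 5 of them, so the total rise is 5 × 154 = 770 mm.


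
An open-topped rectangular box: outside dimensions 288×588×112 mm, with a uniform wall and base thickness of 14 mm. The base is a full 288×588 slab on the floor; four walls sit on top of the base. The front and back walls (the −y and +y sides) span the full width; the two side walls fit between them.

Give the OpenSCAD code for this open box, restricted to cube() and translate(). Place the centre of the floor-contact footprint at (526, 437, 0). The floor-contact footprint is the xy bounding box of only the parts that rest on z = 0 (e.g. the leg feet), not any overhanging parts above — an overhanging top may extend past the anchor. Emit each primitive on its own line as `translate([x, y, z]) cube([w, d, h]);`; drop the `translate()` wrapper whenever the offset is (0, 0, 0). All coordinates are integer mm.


translate([382, 143, 0]) cube([288, 588, 14]);
translate([382, 143, 14]) cube([288, 14, 98]);
translate([382, 717, 14]) cube([288, 14, 98]);
translate([382, 157, 14]) cube([14, 560, 98]);
translate([656, 157, 14]) cube([14, 560, 98]);


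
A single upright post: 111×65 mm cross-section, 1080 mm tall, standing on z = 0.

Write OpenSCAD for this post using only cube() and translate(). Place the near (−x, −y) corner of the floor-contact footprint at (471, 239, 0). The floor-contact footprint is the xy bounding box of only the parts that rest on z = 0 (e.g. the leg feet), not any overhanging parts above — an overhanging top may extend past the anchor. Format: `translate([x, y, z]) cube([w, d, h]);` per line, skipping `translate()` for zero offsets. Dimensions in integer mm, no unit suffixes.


translate([471, 239, 0]) cube([111, 65, 1080]);


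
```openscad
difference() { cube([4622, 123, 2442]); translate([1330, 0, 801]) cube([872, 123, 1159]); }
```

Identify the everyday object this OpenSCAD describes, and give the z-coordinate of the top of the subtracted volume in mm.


A wall with a window opening. The window head height is 1960 mm.

A wall with a rectangular opening subtracted — a window. Sill at z = 801, opening 1159 mm tall, so the head is at 801 + 1159 = 1960 mm.


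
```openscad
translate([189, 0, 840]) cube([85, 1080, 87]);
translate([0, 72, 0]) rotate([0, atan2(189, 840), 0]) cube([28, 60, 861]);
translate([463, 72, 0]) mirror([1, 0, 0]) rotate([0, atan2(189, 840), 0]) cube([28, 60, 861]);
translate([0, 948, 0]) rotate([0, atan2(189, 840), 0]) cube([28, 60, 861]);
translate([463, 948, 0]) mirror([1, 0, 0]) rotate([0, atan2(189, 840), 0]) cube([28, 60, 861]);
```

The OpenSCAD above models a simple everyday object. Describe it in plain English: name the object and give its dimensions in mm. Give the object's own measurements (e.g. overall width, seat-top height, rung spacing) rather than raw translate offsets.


A sawhorse. A 85×1080×87 mm beam (x, y, z) sits on two A-frame leg pairs. Each pair is two raked legs of 28×60 mm section (60 mm along y) splaying symmetrically in x. Each leg rises 840 mm vertically over 189 mm of horizontal reach and is 861 mm long along its own axis. Every leg's outer bottom edge rests on the floor and its outer top edge meets a bottom edge of the beam — the left legs (tilting toward +x) meet the beam's −x bottom edge, the right legs (their mirror images, tilting toward −x) meet its +x bottom edge — so the leg tops tuck under the beam, the beam's underside is 840 mm above the floor, and the feet are 463 mm apart outside-to-outside with the beam centred between them. The two leg pairs are set in 72 mm from either end of the beam.


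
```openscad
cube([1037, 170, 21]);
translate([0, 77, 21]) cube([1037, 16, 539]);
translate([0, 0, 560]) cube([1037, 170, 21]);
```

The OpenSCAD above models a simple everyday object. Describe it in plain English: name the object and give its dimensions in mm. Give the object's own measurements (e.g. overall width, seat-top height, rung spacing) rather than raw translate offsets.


An I-beam lying along x, 1037 mm long. Overall section height 581 mm. Two flanges 170 mm wide (y) and 21 mm thick, one on the floor and one at the top; a web 16 mm thick runs between them, centred on the flange width.


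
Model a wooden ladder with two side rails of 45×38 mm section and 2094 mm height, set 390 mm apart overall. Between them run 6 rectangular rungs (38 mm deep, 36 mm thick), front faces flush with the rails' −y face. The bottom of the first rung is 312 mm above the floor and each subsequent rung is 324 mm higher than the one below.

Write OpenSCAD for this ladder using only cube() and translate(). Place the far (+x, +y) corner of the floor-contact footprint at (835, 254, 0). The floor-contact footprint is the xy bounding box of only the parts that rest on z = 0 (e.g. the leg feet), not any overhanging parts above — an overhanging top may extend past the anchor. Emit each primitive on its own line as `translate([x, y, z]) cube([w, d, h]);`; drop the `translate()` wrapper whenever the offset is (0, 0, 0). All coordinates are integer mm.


translate([445, 216, 0]) cube([45, 38, 2094]);
translate([790, 216, 0]) cube([45, 38, 2094]);
translate([490, 216, 312]) cube([300, 38, 36]);
translate([490, 216, 636]) cube([300, 38, 36]);
translate([490, 216, 960]) cube([300, 38, 36]);
translate([490, 216, 1284]) cube([300, 38, 36]);
translate([490, 216, 1608]) cube([300, 38, 36]);
translate([490, 216, 1932]) cube([300, 38, 36]);


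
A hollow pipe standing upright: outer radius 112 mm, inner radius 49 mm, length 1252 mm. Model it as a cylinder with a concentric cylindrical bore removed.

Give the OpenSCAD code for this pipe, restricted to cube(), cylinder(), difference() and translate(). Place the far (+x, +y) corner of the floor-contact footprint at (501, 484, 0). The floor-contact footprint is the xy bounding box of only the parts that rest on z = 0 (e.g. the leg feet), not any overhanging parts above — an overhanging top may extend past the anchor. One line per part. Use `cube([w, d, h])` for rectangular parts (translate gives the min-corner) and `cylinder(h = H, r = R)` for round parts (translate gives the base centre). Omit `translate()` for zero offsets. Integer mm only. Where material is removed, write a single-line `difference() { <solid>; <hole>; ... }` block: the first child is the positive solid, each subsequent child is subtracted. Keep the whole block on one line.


difference() { translate([389, 372, 0]) cylinder(h = 1252, r = 112); translate([389, 372, 0]) cylinder(h = 1252, r = 49); }


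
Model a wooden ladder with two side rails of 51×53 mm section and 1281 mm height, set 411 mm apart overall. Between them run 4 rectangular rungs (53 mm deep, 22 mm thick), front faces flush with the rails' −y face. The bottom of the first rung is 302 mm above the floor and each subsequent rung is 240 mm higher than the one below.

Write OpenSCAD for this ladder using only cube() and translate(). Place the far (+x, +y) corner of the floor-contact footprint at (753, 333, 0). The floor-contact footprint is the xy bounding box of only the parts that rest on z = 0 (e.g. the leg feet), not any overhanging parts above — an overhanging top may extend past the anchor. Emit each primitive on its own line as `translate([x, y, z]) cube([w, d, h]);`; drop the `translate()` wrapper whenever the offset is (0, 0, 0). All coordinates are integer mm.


translate([342, 280, 0]) cube([51, 53, 1281]);
translate([702, 280, 0]) cube([51, 53, 1281]);
translate([393, 280, 302]) cube([309, 53, 22]);
translate([393, 280, 542]) cube([309, 53, 22]);
translate([393, 280, 782]) cube([309, 53, 22]);
translate([393, 280, 1022]) cube([309, 53, 22]);


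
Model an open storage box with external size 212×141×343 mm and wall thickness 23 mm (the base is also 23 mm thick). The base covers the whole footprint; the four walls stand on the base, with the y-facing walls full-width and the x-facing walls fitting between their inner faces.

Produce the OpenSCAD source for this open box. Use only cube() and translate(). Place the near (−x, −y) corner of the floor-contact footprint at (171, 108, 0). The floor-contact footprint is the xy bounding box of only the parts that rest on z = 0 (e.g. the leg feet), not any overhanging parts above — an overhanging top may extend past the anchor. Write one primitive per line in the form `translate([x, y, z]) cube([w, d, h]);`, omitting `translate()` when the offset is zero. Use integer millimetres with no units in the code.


translate([171, 108, 0]) cube([212, 141, 23]);
translate([171, 108, 23]) cube([212, 23, 320]);
translate([171, 226, 23]) cube([212, 23, 320]);
translate([171, 131, 23]) cube([23, 95, 320]);
translate([360, 131, 23]) cube([23, 95, 320]);


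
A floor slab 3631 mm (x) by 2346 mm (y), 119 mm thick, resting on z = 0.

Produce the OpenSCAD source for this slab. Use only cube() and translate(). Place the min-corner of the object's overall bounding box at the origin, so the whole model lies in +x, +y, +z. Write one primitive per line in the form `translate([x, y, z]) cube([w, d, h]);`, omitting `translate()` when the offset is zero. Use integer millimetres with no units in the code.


cube([3631, 2346, 119]);


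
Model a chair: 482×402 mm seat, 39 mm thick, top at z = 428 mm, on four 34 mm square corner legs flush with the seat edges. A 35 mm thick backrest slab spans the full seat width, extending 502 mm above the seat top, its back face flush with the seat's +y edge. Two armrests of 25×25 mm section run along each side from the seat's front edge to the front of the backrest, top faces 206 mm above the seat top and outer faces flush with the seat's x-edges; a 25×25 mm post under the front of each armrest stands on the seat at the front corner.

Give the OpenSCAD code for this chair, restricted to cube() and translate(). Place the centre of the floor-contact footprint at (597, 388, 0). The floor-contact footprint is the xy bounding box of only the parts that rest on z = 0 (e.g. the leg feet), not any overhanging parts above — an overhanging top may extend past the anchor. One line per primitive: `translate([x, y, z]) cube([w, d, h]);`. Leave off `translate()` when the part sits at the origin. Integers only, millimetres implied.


translate([356, 187, 389]) cube([482, 402, 39]);
translate([356, 187, 0]) cube([34, 34, 389]);
translate([804, 187, 0]) cube([34, 34, 389]);
translate([356, 555, 0]) cube([34, 34, 389]);
translate([804, 555, 0]) cube([34, 34, 389]);
translate([356, 554, 428]) cube([482, 35, 502]);
translate([356, 187, 609]) cube([25, 367, 25]);
translate([813, 187, 609]) cube([25, 367, 25]);
translate([356, 187, 428]) cube([25, 25, 181]);
translate([813, 187, 428]) cube([25, 25, 181]);


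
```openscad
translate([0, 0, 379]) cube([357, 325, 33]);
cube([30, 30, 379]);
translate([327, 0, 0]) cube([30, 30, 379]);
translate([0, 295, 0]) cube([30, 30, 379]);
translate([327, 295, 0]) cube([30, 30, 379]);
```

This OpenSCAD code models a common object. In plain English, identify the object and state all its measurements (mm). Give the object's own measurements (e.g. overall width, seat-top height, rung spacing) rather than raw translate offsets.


A four-legged stool. The seat is a 357×325×33 mm slab whose top surface is at z = 412 mm; four square legs, each 30×30 mm in cross-section, run from the floor (z = 0) to the underside of the seat, each flush with a corner of the seat.


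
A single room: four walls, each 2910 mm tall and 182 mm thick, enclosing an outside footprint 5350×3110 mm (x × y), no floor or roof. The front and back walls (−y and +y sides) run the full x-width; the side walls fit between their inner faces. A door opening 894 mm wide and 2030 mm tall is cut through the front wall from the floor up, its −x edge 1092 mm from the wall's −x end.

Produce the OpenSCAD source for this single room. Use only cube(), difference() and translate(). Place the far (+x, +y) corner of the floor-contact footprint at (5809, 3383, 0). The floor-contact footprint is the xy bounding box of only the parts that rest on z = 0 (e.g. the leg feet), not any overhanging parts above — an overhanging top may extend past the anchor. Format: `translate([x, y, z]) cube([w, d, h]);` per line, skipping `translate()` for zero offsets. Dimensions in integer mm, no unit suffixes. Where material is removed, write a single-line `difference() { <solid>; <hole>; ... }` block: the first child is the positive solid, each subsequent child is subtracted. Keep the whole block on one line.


difference() { translate([459, 273, 0]) cube([5350, 182, 2910]); translate([1551, 273, 0]) cube([894, 182, 2030]); }
translate([459, 3201, 0]) cube([5350, 182, 2910]);
translate([459, 455, 0]) cube([182, 2746, 2910]);
translate([5627, 455, 0]) cube([182, 2746, 2910]);


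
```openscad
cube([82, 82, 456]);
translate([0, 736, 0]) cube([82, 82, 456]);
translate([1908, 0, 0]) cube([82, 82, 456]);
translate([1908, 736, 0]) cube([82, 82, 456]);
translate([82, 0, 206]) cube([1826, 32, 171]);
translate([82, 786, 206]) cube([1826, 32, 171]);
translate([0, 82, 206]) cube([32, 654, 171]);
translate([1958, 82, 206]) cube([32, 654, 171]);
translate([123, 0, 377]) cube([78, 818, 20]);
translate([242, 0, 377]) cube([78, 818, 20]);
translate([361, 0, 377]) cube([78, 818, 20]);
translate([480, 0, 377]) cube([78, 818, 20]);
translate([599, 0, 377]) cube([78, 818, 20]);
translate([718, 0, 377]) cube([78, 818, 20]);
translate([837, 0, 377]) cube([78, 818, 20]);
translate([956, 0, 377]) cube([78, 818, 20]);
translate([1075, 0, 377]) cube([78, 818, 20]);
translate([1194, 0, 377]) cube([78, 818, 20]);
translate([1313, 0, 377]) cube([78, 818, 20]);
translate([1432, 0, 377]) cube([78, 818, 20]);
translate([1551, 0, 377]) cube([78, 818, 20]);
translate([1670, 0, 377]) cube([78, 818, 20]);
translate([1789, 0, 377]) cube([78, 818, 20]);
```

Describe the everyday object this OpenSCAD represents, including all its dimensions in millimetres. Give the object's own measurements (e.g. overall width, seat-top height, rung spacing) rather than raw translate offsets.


A bed frame 1990 mm long (x) by 818 mm wide (y). Four 82×82 mm corner posts, 456 mm tall, at the corners of the footprint. Four rails of 32 mm thickness and 171 mm height run between adjacent posts with their undersides at z = 206 mm, their outer faces flush with the outside of the frame (the two x-running rails run between the posts' inner faces; the two y-running rails run between the posts' inner faces). 15 slats, each 78 mm wide (x) and 20 mm thick, lie across the top of the two x-running rails, running the full 818 mm width of the frame in y; along x they sit between the end posts with a 41 mm gap after the −x posts and between neighbouring slats and before the +x posts.


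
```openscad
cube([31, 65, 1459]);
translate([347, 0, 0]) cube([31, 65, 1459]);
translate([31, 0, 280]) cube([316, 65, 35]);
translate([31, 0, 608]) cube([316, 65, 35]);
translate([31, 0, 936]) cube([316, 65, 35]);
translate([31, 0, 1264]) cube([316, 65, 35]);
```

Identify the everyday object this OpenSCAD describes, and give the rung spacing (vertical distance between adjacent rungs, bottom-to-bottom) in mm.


A ladder. The rung spacing is 328 mm.

Two tall 31×65 posts with 4 short bars between them — a ladder. Adjacent rungs sit at z = 280 and z = 608, so the spacing is 608 − 280 = 328 mm.


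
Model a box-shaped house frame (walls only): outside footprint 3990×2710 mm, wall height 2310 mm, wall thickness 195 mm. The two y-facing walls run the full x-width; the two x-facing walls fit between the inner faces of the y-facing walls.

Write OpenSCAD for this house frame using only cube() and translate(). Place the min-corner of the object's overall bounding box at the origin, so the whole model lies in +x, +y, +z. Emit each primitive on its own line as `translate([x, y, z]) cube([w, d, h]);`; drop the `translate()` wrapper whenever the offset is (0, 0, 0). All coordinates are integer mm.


cube([3990, 195, 2310]);
translate([0, 2515, 0]) cube([3990, 195, 2310]);
translate([0, 195, 0]) cube([195, 2320, 2310]);
translate([3795, 195, 0]) cube([195, 2320, 2310]);


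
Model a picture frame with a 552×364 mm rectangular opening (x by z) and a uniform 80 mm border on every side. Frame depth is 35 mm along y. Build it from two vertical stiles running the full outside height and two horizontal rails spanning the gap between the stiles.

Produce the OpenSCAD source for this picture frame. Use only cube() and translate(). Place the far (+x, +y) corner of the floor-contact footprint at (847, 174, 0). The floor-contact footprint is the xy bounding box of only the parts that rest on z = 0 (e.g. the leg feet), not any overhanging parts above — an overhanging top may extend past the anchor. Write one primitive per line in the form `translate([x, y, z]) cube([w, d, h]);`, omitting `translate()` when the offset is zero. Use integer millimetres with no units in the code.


translate([135, 139, 0]) cube([80, 35, 524]);
translate([767, 139, 0]) cube([80, 35, 524]);
translate([215, 139, 0]) cube([552, 35, 80]);
translate([215, 139, 444]) cube([552, 35, 80]);


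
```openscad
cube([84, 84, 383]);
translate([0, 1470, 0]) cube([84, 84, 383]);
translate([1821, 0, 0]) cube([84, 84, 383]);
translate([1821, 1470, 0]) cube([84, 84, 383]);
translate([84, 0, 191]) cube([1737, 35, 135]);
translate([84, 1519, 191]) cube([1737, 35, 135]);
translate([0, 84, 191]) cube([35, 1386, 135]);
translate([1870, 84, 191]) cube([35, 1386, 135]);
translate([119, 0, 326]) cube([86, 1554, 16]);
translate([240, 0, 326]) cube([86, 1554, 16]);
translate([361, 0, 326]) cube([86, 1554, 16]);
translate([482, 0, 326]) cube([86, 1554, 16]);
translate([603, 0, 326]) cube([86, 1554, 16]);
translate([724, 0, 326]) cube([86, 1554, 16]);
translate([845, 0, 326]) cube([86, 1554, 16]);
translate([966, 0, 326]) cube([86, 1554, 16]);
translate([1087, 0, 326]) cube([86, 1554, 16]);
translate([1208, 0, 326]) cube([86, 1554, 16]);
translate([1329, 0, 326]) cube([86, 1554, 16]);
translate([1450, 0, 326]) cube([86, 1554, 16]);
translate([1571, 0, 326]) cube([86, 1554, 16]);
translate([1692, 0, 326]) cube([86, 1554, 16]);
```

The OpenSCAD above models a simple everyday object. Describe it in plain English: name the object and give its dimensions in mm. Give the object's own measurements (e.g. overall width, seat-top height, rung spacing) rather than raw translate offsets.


A bed frame 1905 mm long (x) by 1554 mm wide (y). Four 84×84 mm corner posts, 383 mm tall, at the corners of the footprint. Four rails of 35 mm thickness and 135 mm height run between adjacent posts with their undersides at z = 191 mm, their outer faces flush with the outside of the frame (the two x-running rails run between the posts' inner faces; the two y-running rails run between the posts' inner faces). 14 slats, each 86 mm wide (x) and 16 mm thick, lie across the top of the two x-running rails, running the full 1554 mm width of the frame in y; along x they sit between the end posts with a 35 mm gap after the −x posts and between neighbouring slats, leaving 43 mm before the +x posts.


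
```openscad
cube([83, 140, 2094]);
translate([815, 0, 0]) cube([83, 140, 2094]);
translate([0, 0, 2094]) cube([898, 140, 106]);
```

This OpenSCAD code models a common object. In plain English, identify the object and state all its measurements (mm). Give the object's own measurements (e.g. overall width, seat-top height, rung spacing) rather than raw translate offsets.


A door frame. The clear opening is 732 mm wide and 2094 mm high. Two 83 mm wide jambs, 140 mm deep, stand either side of the opening from the floor to the top of the opening. A 106 mm thick head sits across the top of both jambs, spanning the full outside width of the frame.


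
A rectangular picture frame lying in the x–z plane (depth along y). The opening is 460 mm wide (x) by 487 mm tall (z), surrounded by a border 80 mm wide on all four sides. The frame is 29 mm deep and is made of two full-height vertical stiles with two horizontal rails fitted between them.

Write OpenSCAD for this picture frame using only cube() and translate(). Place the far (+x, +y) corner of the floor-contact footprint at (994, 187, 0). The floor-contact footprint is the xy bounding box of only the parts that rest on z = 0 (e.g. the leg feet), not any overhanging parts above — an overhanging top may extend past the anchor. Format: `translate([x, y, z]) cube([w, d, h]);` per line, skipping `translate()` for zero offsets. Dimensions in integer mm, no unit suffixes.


translate([374, 158, 0]) cube([80, 29, 647]);
translate([914, 158, 0]) cube([80, 29, 647]);
translate([454, 158, 0]) cube([460, 29, 80]);
translate([454, 158, 567]) cube([460, 29, 80]);


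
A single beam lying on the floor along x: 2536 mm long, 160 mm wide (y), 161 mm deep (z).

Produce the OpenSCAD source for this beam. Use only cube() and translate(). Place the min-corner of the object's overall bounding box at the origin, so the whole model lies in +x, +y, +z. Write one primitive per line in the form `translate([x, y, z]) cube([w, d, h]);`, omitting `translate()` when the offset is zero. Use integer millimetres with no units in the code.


cube([2536, 160, 161]);


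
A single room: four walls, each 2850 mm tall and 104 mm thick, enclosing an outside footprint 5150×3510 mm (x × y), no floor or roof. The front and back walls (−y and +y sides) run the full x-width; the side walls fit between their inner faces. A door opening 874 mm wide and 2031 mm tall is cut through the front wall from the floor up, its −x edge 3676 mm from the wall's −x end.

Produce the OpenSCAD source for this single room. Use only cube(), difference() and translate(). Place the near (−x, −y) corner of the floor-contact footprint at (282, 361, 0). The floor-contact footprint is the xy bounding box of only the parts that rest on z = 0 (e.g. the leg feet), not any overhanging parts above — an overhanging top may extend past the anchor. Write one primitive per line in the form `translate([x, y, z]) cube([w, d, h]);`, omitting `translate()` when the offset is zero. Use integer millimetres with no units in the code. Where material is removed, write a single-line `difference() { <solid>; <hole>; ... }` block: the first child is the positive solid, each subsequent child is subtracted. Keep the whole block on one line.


difference() { translate([282, 361, 0]) cube([5150, 104, 2850]); translate([3958, 361, 0]) cube([874, 104, 2031]); }
translate([282, 3767, 0]) cube([5150, 104, 2850]);
translate([282, 465, 0]) cube([104, 3302, 2850]);
translate([5328, 465, 0]) cube([104, 3302, 2850]);


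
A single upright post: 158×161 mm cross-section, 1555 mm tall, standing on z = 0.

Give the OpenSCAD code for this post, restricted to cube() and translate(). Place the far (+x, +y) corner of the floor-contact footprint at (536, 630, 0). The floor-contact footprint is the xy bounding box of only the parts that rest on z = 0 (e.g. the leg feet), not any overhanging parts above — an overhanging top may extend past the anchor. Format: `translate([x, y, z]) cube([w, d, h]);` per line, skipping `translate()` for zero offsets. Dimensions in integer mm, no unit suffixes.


translate([378, 469, 0]) cube([158, 161, 1555]);


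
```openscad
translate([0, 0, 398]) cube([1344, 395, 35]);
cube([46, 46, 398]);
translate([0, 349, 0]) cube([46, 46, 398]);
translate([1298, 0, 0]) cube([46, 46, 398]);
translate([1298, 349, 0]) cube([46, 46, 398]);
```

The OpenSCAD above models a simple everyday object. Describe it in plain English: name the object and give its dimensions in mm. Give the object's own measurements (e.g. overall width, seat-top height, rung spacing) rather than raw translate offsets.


A long wooden bench with a 1344 mm (x) × 395 mm (y) seat, 35 mm thick, its top surface 433 mm above the floor. Four 46 mm square legs at the seat corners, flush with the edges, run from z = 0 to the seat underside.


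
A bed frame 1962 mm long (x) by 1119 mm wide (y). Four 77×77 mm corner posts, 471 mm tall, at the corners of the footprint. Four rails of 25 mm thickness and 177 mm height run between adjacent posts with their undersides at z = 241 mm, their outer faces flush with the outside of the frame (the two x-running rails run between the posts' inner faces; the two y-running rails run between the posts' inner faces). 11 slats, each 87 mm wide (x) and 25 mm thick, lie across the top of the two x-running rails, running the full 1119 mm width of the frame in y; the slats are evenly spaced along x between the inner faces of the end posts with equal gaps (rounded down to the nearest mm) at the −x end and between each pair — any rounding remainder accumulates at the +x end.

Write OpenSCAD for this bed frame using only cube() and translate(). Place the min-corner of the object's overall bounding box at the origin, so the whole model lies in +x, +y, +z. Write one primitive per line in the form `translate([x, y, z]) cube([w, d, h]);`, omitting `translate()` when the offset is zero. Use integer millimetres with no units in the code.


cube([77, 77, 471]);
translate([0, 1042, 0]) cube([77, 77, 471]);
translate([1885, 0, 0]) cube([77, 77, 471]);
translate([1885, 1042, 0]) cube([77, 77, 471]);
translate([77, 0, 241]) cube([1808, 25, 177]);
translate([77, 1094, 241]) cube([1808, 25, 177]);
translate([0, 77, 241]) cube([25, 965, 177]);
translate([1937, 77, 241]) cube([25, 965, 177]);
translate([147, 0, 418]) cube([87, 1119, 25]);
translate([304, 0, 418]) cube([87, 1119, 25]);
translate([461, 0, 418]) cube([87, 1119, 25]);
translate([618, 0, 418]) cube([87, 1119, 25]);
translate([775, 0, 418]) cube([87, 1119, 25]);
translate([932, 0, 418]) cube([87, 1119, 25]);
translate([1089, 0, 418]) cube([87, 1119, 25]);
translate([1246, 0, 418]) cube([87, 1119, 25]);
translate([1403, 0, 418]) cube([87, 1119, 25]);
translate([1560, 0, 418]) cube([87, 1119, 25]);
translate([1717, 0, 418]) cube([87, 1119, 25]);


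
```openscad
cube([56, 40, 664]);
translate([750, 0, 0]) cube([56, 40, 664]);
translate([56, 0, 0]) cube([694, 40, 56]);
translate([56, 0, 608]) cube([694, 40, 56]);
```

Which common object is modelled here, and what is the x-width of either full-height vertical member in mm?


A picture frame. The border width is 56 mm.

Four thin pieces enclosing a rectangular opening — a picture frame. The two full-height stiles are 664 mm tall; the top rail sits at z = 608 and is 56 mm tall, so the border above the opening is 664 − 608 = 56 mm, matching the stile x-width.


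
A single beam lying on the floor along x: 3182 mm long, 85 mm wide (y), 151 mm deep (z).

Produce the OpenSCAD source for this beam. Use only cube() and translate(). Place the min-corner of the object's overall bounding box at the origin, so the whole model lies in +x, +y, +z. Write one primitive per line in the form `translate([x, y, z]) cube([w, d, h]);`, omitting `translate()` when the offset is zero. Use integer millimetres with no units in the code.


cube([3182, 85, 151]);


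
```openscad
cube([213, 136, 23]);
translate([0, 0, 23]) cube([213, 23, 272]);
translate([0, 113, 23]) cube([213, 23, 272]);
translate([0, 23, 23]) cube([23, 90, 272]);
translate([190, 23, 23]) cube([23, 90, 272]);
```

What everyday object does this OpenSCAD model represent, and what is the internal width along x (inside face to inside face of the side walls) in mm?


An open box. The internal width is 167 mm.

A 213×136 base slab with four walls standing on it — an open box. The base is 213 mm wide and the walls are 23 mm thick, so the internal width is 213 − 2 × 23 = 167 mm.


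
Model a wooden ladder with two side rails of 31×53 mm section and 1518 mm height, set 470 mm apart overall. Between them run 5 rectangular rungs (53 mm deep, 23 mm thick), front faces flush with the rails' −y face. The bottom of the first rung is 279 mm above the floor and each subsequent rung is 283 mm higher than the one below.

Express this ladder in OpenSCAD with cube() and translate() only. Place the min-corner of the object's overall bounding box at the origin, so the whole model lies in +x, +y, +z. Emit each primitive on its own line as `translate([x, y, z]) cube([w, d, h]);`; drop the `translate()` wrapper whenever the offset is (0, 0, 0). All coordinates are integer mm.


cube([31, 53, 1518]);
translate([439, 0, 0]) cube([31, 53, 1518]);
translate([31, 0, 279]) cube([408, 53, 23]);
translate([31, 0, 562]) cube([408, 53, 23]);
translate([31, 0, 845]) cube([408, 53, 23]);
translate([31, 0, 1128]) cube([408, 53, 23]);
translate([31, 0, 1411]) cube([408, 53, 23]);


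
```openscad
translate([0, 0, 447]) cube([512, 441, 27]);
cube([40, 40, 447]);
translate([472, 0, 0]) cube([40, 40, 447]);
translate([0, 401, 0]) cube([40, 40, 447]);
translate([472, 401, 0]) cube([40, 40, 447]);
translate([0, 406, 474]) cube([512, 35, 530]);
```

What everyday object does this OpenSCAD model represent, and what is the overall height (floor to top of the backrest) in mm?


A chair. The overall height is 1004 mm.

A slab on four corner posts with a tall panel at the back — a chair. The seat slab sits at z = 447 with thickness 27, and the 530 mm backrest starts at the seat top, so the overall height is 447 + 27 + 530 = 1004 mm.
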